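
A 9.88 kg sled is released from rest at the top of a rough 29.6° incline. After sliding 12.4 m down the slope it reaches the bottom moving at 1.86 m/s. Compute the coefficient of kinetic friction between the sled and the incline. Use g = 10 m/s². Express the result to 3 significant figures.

μ_k = 0.552

The energy dissipated by friction is the PE lost minus the KE gained:
mgL sinθ = 605.14 J; ½mv² = 17.090 J
W_f = 605.14 − 17.090 = 588.0 J
μ_k = W_f/(mg cosθ · L) = 588.0/(85.91 × 12.4) = 0.5520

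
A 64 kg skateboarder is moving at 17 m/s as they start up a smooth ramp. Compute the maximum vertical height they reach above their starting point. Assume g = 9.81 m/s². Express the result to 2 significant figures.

By energy conservation, ½mv² = mgh
h = v²/(2g) = 17²/(2 × 9.81) = 14.73 m

h = 15 m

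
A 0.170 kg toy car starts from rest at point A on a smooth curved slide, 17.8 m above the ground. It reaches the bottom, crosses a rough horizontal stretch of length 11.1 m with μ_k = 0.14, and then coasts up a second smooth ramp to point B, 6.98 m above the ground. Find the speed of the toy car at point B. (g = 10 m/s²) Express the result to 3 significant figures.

v = 13.6 m/s

Energy at A: mgh₁ = (0.170)(10)(17.8) = 30.260 J
Friction loss: W_f = μ_k mg d = 2.642 J
At B: ½mv² + mgh₂ = mgh₁ − W_f
½mv² = 30.260 − 2.642 − 11.866 = 15.752 J
v = √(2 × 15.752/0.170) = 13.61 m/s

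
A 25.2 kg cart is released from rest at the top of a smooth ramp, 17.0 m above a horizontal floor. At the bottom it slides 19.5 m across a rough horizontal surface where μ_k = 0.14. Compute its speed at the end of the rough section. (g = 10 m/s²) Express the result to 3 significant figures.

v = 16.9 m/s

Energy bookkeeping (friction removes W_f = μ_k N d):
mgh = ½mv² + μ_k m g d
W_f = μ_k mg d = (0.14)(25.2)(10)(19.5) = 688.0 J
½mv² = mgh − W_f = 4284.0 − 688.0 = 3596.0 J
v = √(2 × 3596.0/25.2) = 16.89 m/s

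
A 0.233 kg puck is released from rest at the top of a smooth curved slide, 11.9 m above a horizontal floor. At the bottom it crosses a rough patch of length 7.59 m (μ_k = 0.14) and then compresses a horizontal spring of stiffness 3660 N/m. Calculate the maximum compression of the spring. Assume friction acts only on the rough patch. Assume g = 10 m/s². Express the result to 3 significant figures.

Initial energy: E₁ = mgh = (0.233)(10)(11.9) = 27.727 J
Friction removes W_f = μ_k mg d = (0.14)(0.233)(10)(7.59) = 2.476 J
Energy reaching the spring: E = 27.727 − 2.476 = 25.251 J
At max compression ½kx² = E ⇒ x = √(2E/k) = √(2 × 25.251/3660) = 0.1175 m

x = 0.117 m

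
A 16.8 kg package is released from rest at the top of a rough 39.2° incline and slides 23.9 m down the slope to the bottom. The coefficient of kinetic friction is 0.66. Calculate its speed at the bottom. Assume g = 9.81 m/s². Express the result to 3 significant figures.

Work–energy: mg(L sinθ) − μ_k(mg cosθ)L = ½mv²
mgh = mgL sinθ = (16.8)(9.81)(23.9)sin39.2° = 2489.5 J
W_f = μ_k mg cosθ · L = (0.66)(16.8)(9.81)cos39.2°·23.9 = 2015 J
½mv² = 2489.5 − 2015 = 474.90 J
v = √(2 × 474.90/16.8) = 7.519 m/s

v = 7.52 m/s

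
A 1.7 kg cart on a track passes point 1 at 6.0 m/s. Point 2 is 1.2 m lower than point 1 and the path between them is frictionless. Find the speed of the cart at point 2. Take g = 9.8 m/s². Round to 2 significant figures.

v = 7.7 m/s

Energy conservation between the two points: ½mv₀² + mgh = ½mv²
v² = v₀² + 2gh = (6.0)² + 2(9.8)(1.2) = 59.520
v = √59.520 = 7.715 m/s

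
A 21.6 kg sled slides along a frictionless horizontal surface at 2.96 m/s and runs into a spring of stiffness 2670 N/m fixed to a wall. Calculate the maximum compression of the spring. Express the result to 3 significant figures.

x = 0.266 m

Conservation of energy between contact and max compression: ½mv² = ½kx²
x = v√(m/k) = 2.96 × √(21.6/2670) = 0.2662 m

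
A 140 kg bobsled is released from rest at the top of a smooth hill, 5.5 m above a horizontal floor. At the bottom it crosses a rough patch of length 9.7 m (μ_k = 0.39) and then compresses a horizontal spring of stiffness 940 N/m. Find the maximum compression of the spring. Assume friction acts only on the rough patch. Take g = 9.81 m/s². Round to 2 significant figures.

Initial energy: E₁ = mgh = (140)(9.81)(5.5) = 7553.7 J
Friction removes W_f = μ_k mg d = (0.39)(140)(9.81)(9.7) = 5196 J
Energy reaching the spring: E = 7553.7 − 5196 = 2358.1 J
At max compression ½kx² = E ⇒ x = √(2E/k) = √(2 × 2358.1/940) = 2.240 m

x = 2.2 m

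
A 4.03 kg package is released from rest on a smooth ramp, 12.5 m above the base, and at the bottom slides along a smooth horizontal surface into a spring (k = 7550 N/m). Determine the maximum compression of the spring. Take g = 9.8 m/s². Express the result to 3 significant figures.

x = 0.362 m

Gravitational PE at the top equals spring PE at max compression: mgh = ½kx²
x = √(2mgh/k) = √(2 × 4.03 × 9.8 × 12.5 / 7550) = 0.3616 m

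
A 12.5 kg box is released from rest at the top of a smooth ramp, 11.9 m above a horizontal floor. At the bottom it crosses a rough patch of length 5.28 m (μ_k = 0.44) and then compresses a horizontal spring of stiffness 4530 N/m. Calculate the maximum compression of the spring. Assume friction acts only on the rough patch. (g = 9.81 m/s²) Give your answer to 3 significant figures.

x = 0.720 m

Initial energy: E₁ = mgh = (12.5)(9.81)(11.9) = 1459.2 J
Friction removes W_f = μ_k mg d = (0.44)(12.5)(9.81)(5.28) = 284.9 J
Energy reaching the spring: E = 1459.2 − 284.9 = 1174.4 J
At max compression ½kx² = E ⇒ x = √(2E/k) = √(2 × 1174.4/4530) = 0.7201 m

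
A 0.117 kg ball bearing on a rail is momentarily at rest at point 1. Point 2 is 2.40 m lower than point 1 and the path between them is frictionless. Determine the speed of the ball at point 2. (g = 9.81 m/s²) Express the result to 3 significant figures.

Mechanical energy is conserved (no friction): mgh = ½mv²
v = √(2gh) = √(2 × 9.81 × 2.40) = √47.088 = 6.862 m/s

v = 6.86 m/s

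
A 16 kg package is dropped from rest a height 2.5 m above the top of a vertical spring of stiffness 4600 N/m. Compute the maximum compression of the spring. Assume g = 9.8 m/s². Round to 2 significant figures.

Measuring PE from the top of the relaxed spring, at max compression the package has dropped H + x with zero KE, so:
mg(H + x) = ½kx²
½(4600)x² − (16)(9.8)x − (16)(9.8)(2.5) = 0
2300x² − 156.8x − 392.0 = 0
x = [156.8 + √(24586 + 3.6064e+06)]/(2 × 2300) = 0.4483 m

x = 0.45 m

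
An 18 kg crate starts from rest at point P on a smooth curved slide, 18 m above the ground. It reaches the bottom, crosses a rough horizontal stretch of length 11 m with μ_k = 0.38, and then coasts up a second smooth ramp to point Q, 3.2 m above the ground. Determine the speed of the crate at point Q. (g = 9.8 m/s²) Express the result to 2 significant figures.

Energy at P: mgh₁ = (18)(9.8)(18) = 3175.2 J
Friction loss: W_f = μ_k mg d = 737.4 J
At Q: ½mv² + mgh₂ = mgh₁ − W_f
½mv² = 3175.2 − 737.4 − 564.48 = 1873.4 J
v = √(2 × 1873.4/18) = 14.43 m/s

v = 14 m/s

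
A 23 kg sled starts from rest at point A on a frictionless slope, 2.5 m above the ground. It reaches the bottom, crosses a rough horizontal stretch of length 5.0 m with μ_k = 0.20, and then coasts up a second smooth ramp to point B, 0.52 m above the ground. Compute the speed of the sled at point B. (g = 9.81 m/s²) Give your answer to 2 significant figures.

Energy at A: mgh₁ = (23)(9.81)(2.5) = 564.08 J
Friction loss: W_f = μ_k mg d = 225.6 J
At B: ½mv² + mgh₂ = mgh₁ − W_f
½mv² = 564.08 − 225.6 − 117.33 = 221.12 J
v = √(2 × 221.12/23) = 4.385 m/s

v = 4.4 m/s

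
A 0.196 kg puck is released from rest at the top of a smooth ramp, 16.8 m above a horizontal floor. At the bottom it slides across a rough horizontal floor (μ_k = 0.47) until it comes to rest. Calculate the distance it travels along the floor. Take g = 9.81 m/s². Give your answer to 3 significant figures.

Applying the work–energy principle:
At rest all PE has been dissipated by friction: mgh = μ_k m g d
d = h/μ_k = 16.8/0.47 = 35.74 m

d = 35.7 m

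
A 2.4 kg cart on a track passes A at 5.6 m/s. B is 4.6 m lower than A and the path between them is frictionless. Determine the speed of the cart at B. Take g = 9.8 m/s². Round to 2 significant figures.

Equating total energy at the two states: ½mv₀² + mgh = ½mv²
v² = v₀² + 2gh = (5.6)² + 2(9.8)(4.6) = 121.52
v = √121.52 = 11.02 m/s

v = 11 m/s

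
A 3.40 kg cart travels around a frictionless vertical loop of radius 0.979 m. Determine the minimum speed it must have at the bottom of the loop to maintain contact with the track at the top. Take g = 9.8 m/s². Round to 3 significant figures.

v = 6.93 m/s

At the top: mg = mv_top²/r ⇒ v_top² = gr = 9.594 m²/s²
Energy from bottom to top (height 2r): ½mv_bot² = ½mv_top² + mg(2r)
v_bot² = gr + 4gr = 5gr = 47.97
v_bot = √(5gr) = 6.926 m/s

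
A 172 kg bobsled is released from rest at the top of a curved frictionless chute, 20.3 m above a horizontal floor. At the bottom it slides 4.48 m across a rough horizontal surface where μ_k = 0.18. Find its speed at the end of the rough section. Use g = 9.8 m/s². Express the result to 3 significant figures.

v = 19.5 m/s

Energy bookkeeping (friction removes W_f = μ_k N d):
mgh = ½mv² + μ_k m g d
W_f = μ_k mg d = (0.18)(172)(9.8)(4.48) = 1359 J
½mv² = mgh − W_f = 34218 − 1359 = 32858 J
v = √(2 × 32858/172) = 19.55 m/s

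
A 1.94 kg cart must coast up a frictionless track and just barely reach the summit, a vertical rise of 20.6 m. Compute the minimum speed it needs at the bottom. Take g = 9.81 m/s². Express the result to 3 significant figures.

v = 20.1 m/s

At the top it is momentarily at rest, so all KE converts to PE: ½mv² = mgh
v = √(2gh) = √(2 × 9.81 × 20.6) = 20.10 m/s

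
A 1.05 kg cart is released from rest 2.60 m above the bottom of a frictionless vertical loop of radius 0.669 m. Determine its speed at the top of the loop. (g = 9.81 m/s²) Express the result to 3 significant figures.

v = 4.98 m/s

Energy conservation: mgh = ½mv_top² + mg(2r)
v_top² = 2g(h − 2r) = 2(9.81)(2.60 − 1.338) = 24.76
v_top = 4.976 m/s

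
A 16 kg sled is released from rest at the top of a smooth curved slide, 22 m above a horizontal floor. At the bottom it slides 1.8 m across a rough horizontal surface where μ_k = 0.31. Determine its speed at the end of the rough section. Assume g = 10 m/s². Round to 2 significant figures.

Applying the work–energy principle:
mgh = ½mv² + μ_k m g d
W_f = μ_k mg d = (0.31)(16)(10)(1.8) = 89.28 J
½mv² = mgh − W_f = 3520.0 − 89.28 = 3430.7 J
v = √(2 × 3430.7/16) = 20.71 m/s

v = 21 m/s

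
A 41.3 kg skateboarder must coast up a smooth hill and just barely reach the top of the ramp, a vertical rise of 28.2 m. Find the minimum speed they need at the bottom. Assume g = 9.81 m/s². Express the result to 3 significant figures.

v = 23.5 m/s

At the top they are momentarily at rest, so all KE converts to PE: ½mv² = mgh
v = √(2gh) = √(2 × 9.81 × 28.2) = 23.52 m/s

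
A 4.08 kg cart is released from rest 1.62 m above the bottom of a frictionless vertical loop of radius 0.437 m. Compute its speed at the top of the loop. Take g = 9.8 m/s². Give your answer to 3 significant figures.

v = 3.82 m/s

Energy conservation: mgh = ½mv_top² + mg(2r)
v_top² = 2g(h − 2r) = 2(9.8)(1.62 − 0.8740) = 14.62
v_top = 3.824 m/s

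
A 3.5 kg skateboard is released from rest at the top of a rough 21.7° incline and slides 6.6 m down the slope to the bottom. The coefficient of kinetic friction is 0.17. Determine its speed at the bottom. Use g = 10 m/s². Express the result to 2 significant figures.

Energy: mgh = ½mv² + W_f, with h = L sinθ and W_f = μ_k (mg cosθ) L
mgh = mgL sinθ = (3.5)(10)(6.6)sin21.7° = 85.412 J
W_f = μ_k mg cosθ · L = (0.17)(3.5)(10)cos21.7°·6.6 = 36.49 J
½mv² = 85.412 − 36.49 = 48.924 J
v = √(2 × 48.924/3.5) = 5.287 m/s

v = 5.3 m/s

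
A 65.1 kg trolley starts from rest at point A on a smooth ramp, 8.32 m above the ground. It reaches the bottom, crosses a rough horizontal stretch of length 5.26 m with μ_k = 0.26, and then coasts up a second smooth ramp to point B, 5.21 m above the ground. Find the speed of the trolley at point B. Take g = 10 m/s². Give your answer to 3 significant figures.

Energy at A: mgh₁ = (65.1)(10)(8.32) = 5416.3 J
Friction loss: W_f = μ_k mg d = 890.3 J
At B: ½mv² + mgh₂ = mgh₁ − W_f
½mv² = 5416.3 − 890.3 − 3391.7 = 1134.3 J
v = √(2 × 1134.3/65.1) = 5.903 m/s

v = 5.90 m/s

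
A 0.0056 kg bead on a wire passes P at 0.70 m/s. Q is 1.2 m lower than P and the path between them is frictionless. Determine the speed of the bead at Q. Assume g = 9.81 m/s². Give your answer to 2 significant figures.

v = 4.9 m/s

Equating total energy at the two states: ½mv₀² + mgh = ½mv²
v² = v₀² + 2gh = (0.70)² + 2(9.81)(1.2) = 24.034
v = √24.034 = 4.902 m/s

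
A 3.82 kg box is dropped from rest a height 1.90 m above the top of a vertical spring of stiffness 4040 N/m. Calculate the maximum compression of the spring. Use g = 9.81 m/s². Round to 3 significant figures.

x = 0.197 m

Let x be the compression. The total drop is H + x, and the box is instantaneously at rest at max compression, so energy conservation gives:
mg(H + x) = ½kx²
½(4040)x² − (3.82)(9.81)x − (3.82)(9.81)(1.90) = 0
2020x² − 37.47x − 71.20 = 0
x = [37.47 + √(1404 + 575304)]/(2 × 2020) = 0.1972 m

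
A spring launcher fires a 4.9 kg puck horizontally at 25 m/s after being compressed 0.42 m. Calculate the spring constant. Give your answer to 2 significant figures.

½kx² = ½mv²
k = mv²/x² = (4.9)(25)²/(0.42)² = 17361 N/m

k = 17000 N/m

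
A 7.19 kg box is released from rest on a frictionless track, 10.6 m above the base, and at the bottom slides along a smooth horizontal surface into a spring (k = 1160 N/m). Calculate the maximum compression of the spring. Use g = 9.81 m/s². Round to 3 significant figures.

x = 1.14 m

At max compression the box is momentarily at rest: mgh = ½kx²
x = √(2mgh/k) = √(2 × 7.19 × 9.81 × 10.6 / 1160) = 1.135 m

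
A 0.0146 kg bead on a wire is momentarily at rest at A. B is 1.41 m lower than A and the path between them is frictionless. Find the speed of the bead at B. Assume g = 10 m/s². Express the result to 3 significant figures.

v = 5.31 m/s

Equating total energy at the two states: mgh = ½mv²
v = √(2gh) = √(2 × 10 × 1.41) = √28.200 = 5.310 m/s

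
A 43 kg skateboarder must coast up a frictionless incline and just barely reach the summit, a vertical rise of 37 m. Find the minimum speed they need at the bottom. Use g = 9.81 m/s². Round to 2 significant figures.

v = 27 m/s

At the top they are momentarily at rest, so all KE converts to PE: ½mv² = mgh
v = √(2gh) = √(2 × 9.81 × 37) = 26.94 m/s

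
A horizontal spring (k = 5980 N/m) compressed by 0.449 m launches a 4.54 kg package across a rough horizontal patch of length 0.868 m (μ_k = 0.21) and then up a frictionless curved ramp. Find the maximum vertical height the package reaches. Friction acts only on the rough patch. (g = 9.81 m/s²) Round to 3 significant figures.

h = 13.4 m

Spring energy: E₀ = ½kx² = ½(5980)(0.449)² = 602.79 J
Friction: W_f = μ_k mg d = (0.21)(4.54)(9.81)(0.868) = 8.118 J
Energy at base of ramp: E = 602.79 − 8.118 = 594.67 J
At max height all remaining energy is PE: mgh = E ⇒ h = E/(mg) = 594.67/(4.54 × 9.81) = 13.35 m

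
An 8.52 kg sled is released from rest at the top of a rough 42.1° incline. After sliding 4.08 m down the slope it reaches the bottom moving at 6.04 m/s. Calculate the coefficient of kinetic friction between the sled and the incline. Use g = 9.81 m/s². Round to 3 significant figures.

μ_k = 0.289

mgh = ½mv² + μ_k (mg cosθ) L, with h = L sinθ
mgL sinθ = 228.62 J; ½mv² = 155.41 J
W_f = 228.62 − 155.41 = 73.21 J
μ_k = W_f/(mg cosθ · L) = 73.21/(62.02 × 4.08) = 0.2893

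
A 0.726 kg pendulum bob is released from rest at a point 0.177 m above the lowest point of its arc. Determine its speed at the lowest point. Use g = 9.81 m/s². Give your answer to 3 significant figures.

v = 1.86 m/s

Mechanical energy is conserved (no friction): mgh = ½mv²
The mass cancels from both sides.
v = √(2gh) = √(2 × 9.81 × 0.177) = √3.4727 = 1.864 m/s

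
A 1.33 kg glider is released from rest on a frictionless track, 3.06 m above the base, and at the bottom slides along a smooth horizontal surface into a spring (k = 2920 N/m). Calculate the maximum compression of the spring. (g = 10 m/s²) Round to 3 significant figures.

x = 0.167 m

At max compression the glider is momentarily at rest: mgh = ½kx²
x = √(2mgh/k) = √(2 × 1.33 × 10 × 3.06 / 2920) = 0.1670 m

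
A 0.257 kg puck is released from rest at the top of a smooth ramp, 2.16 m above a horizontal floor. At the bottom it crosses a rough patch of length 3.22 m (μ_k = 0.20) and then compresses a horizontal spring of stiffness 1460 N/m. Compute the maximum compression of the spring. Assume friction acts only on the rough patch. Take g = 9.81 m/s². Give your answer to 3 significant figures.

Initial energy: E₁ = mgh = (0.257)(9.81)(2.16) = 5.4457 J
Friction removes W_f = μ_k mg d = (0.20)(0.257)(9.81)(3.22) = 1.624 J
Energy reaching the spring: E = 5.4457 − 1.624 = 3.8221 J
At max compression ½kx² = E ⇒ x = √(2E/k) = √(2 × 3.8221/1460) = 0.07236 m

x = 0.0724 m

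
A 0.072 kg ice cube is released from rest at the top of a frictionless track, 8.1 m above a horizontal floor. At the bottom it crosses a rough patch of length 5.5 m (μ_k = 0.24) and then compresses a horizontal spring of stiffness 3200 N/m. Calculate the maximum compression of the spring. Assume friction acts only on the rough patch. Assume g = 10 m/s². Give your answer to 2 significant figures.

x = 0.055 m

Initial energy: E₁ = mgh = (0.072)(10)(8.1) = 5.8320 J
Friction removes W_f = μ_k mg d = (0.24)(0.072)(10)(5.5) = 0.9504 J
Energy reaching the spring: E = 5.8320 − 0.9504 = 4.8816 J
At max compression ½kx² = E ⇒ x = √(2E/k) = √(2 × 4.8816/3200) = 0.05524 m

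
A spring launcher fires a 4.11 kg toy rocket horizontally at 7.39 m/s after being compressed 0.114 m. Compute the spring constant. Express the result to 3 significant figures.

k = 17300 N/m

Energy stored in the spring equals the launch KE: ½kx² = ½mv²
k = mv²/x² = (4.11)(7.39)²/(0.114)² = 17271 N/m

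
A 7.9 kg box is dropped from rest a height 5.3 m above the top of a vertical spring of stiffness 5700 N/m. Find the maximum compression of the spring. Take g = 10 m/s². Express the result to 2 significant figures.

Measuring PE from the top of the relaxed spring, at max compression the box has dropped H + x with zero KE, so:
mg(H + x) = ½kx²
½(5700)x² − (7.9)(10)x − (7.9)(10)(5.3) = 0
2850x² − 79.00x − 418.7 = 0
x = [79.00 + √(6241 + 4.7732e+06)]/(2 × 2850) = 0.3974 m

x = 0.40 m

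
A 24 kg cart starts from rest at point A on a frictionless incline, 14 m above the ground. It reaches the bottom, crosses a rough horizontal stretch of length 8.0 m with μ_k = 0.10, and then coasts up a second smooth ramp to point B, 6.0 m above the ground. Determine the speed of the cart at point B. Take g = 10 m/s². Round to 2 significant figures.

v = 12 m/s

Energy at A: mgh₁ = (24)(10)(14) = 3360.0 J
Friction loss: W_f = μ_k mg d = 192.0 J
At B: ½mv² + mgh₂ = mgh₁ − W_f
½mv² = 3360.0 − 192.0 − 1440.0 = 1728.0 J
v = √(2 × 1728.0/24) = 12.00 m/s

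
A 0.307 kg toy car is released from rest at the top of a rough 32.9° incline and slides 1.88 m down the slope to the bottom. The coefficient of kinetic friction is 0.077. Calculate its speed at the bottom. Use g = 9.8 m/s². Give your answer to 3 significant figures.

Taking the bottom as reference, mgh = ½mv² + μ_k N L with h = L sinθ, N = mg cosθ:
mgh = mgL sinθ = (0.307)(9.8)(1.88)sin32.9° = 3.0723 J
W_f = μ_k mg cosθ · L = (0.077)(0.307)(9.8)cos32.9°·1.88 = 0.3657 J
½mv² = 3.0723 − 0.3657 = 2.7066 J
v = √(2 × 2.7066/0.307) = 4.199 m/s

v = 4.20 m/s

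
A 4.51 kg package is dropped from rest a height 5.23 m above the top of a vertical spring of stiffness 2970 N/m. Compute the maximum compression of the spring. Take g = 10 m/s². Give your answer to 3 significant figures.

Measuring PE from the top of the relaxed spring, at max compression the package has dropped H + x with zero KE, so:
mg(H + x) = ½kx²
½(2970)x² − (4.51)(10)x − (4.51)(10)(5.23) = 0
1485x² − 45.10x − 235.9 = 0
x = [45.10 + √(2034 + 1.4011e+06)]/(2 × 1485) = 0.4140 m

x = 0.414 m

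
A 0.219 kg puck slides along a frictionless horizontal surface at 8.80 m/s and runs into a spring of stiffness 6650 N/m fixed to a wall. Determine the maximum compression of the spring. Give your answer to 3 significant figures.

All KE is stored as spring PE at maximum compression: ½mv² = ½kx²
x = v√(m/k) = 8.80 × √(0.219/6650) = 0.05050 m

x = 0.0505 m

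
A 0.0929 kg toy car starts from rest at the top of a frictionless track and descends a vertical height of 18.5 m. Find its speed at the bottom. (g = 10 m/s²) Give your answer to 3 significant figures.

Mechanical energy is conserved (no friction): mgh = ½mv²
v = √(2gh) = √(2 × 10 × 18.5) = √370.00 = 19.24 m/s

v = 19.2 m/s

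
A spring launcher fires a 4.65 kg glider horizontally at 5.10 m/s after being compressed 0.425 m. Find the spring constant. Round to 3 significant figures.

k = 670 N/m

½kx² = ½mv²
k = mv²/x² = (4.65)(5.10)²/(0.425)² = 669.6 N/m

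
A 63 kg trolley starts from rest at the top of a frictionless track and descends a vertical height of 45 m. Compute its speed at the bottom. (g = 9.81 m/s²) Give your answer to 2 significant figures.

v = 30 m/s

By conservation of mechanical energy, mgh = ½mv²
v = √(2gh) = √(2 × 9.81 × 45) = √882.90 = 29.71 m/s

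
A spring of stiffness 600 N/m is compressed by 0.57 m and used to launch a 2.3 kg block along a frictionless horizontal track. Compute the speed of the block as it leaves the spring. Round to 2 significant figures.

v = 9.2 m/s

The block leaves the spring when the spring is at natural length, so ½kx² = ½mv²
v = x√(k/m) = 0.57 × √(600/2.3) = 9.206 m/s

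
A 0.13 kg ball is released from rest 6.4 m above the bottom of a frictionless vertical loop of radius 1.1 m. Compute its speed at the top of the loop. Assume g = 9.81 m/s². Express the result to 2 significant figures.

Energy conservation: mgh = ½mv_top² + mg(2r)
v_top² = 2g(h − 2r) = 2(9.81)(6.4 − 2.200) = 82.40
v_top = 9.078 m/s

v = 9.1 m/s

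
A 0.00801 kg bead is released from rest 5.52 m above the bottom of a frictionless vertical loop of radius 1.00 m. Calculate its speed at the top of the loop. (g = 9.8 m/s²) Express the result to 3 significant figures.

v = 8.31 m/s

Energy conservation: mgh = ½mv_top² + mg(2r)
v_top² = 2g(h − 2r) = 2(9.8)(5.52 − 2.000) = 68.99
v_top = 8.306 m/s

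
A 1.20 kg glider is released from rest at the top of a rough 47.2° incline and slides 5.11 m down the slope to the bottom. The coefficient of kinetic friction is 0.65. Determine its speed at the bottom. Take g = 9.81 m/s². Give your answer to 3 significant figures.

v = 5.41 m/s

Work–energy: mg(L sinθ) − μ_k(mg cosθ)L = ½mv²
mgh = mgL sinθ = (1.20)(9.81)(5.11)sin47.2° = 44.137 J
W_f = μ_k mg cosθ · L = (0.65)(1.20)(9.81)cos47.2°·5.11 = 26.57 J
½mv² = 44.137 − 26.57 = 17.571 J
v = √(2 × 17.571/1.20) = 5.412 m/s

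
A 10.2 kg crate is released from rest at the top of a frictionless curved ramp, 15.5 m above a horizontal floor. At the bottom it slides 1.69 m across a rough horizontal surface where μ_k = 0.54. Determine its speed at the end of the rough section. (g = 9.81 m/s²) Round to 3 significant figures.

Energy at the top = energy at the end + work done against friction:
mgh = ½mv² + μ_k m g d
W_f = μ_k mg d = (0.54)(10.2)(9.81)(1.69) = 91.32 J
½mv² = mgh − W_f = 1551.0 − 91.32 = 1459.6 J
v = √(2 × 1459.6/10.2) = 16.92 m/s

v = 16.9 m/s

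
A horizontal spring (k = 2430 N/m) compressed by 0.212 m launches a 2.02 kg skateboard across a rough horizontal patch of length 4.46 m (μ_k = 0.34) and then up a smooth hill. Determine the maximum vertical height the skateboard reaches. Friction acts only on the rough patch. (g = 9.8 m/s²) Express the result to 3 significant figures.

Spring energy: E₀ = ½kx² = ½(2430)(0.212)² = 54.607 J
Friction: W_f = μ_k mg d = (0.34)(2.02)(9.8)(4.46) = 30.02 J
Energy at base of ramp: E = 54.607 − 30.02 = 24.588 J
At max height all remaining energy is PE: mgh = E ⇒ h = E/(mg) = 24.588/(2.02 × 9.8) = 1.242 m

h = 1.24 m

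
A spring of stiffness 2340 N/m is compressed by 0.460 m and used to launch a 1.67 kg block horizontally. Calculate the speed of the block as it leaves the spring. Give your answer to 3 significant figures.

The block leaves the spring when the spring is at natural length, so ½kx² = ½mv²
v = x√(k/m) = 0.460 × √(2340/1.67) = 17.22 m/s

v = 17.2 m/s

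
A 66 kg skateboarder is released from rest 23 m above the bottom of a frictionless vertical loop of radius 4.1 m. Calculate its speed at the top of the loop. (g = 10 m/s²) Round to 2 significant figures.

Energy conservation: mgh = ½mv_top² + mg(2r)
v_top² = 2g(h − 2r) = 2(10)(23 − 8.200) = 296.0
v_top = 17.20 m/s

v = 17 m/s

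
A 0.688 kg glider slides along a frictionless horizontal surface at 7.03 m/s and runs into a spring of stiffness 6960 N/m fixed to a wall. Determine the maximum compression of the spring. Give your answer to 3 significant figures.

Conservation of energy between contact and max compression: ½mv² = ½kx²
x = v√(m/k) = 7.03 × √(0.688/6960) = 0.06989 m

x = 0.0699 m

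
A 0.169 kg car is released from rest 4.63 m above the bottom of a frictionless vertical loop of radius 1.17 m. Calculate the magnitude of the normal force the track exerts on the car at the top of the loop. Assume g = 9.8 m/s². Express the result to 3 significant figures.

Energy from release to top (height 2r): mgh = ½mv_top² + mg(2r)
v_top² = 2g(h − 2r) = 2(9.8)(4.63 − 2.340) = 44.884 m²/s²
At the top, both N and weight point toward the centre: N + mg = mv_top²/r
N = m(v_top²/r − g) = 0.169(44.884/1.17 − 9.8) = 4.827 N

N = 4.83 N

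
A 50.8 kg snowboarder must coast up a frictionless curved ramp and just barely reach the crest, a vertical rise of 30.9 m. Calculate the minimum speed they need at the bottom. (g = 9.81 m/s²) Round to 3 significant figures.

v = 24.6 m/s

At the top they are momentarily at rest, so all KE converts to PE: ½mv² = mgh
v = √(2gh) = √(2 × 9.81 × 30.9) = 24.62 m/s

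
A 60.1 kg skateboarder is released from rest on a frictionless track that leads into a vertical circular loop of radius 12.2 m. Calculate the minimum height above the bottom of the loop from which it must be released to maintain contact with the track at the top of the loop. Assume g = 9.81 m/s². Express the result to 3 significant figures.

At the top, for minimum speed gravity alone supplies the centripetal force: mg = mv_top²/r ⇒ v_top² = gr = 119.7 m²/s²
Energy conservation from release height h to the top (height 2r): mgh = ½mv_top² + mg(2r)
h = v_top²/(2g) + 2r = r/2 + 2r = 5r/2 = 30.50 m

h = 30.5 m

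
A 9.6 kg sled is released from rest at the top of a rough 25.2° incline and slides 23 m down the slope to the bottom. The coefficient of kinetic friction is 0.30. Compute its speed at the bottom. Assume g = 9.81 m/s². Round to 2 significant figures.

Energy: mgh = ½mv² + W_f, with h = L sinθ and W_f = μ_k (mg cosθ) L
mgh = mgL sinθ = (9.6)(9.81)(23)sin25.2° = 922.26 J
W_f = μ_k mg cosθ · L = (0.30)(9.6)(9.81)cos25.2°·23 = 588.0 J
½mv² = 922.26 − 588.0 = 334.29 J
v = √(2 × 334.29/9.6) = 8.345 m/s

v = 8.3 m/s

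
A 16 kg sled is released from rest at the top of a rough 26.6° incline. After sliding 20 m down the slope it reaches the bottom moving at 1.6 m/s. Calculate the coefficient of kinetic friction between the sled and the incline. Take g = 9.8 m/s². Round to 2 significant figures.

mgh = ½mv² + μ_k (mg cosθ) L, with h = L sinθ
mgL sinθ = 1404.2 J; ½mv² = 20.480 J
W_f = 1404.2 − 20.480 = 1384 J
μ_k = W_f/(mg cosθ · L) = 1384/(140.2 × 20) = 0.4935

μ_k = 0.49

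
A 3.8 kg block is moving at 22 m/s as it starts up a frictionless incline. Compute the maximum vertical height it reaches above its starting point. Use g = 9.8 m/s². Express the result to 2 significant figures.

h = 25 m

Setting KE at the bottom equal to PE gained: ½mv² = mgh
h = v²/(2g) = 22²/(2 × 9.8) = 24.69 m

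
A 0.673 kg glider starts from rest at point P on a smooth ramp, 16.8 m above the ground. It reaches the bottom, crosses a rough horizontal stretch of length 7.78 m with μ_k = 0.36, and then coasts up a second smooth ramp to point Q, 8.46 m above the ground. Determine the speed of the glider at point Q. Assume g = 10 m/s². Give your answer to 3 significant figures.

v = 10.5 m/s

Energy at P: mgh₁ = (0.673)(10)(16.8) = 113.06 J
Friction loss: W_f = μ_k mg d = 18.85 J
At Q: ½mv² + mgh₂ = mgh₁ − W_f
½mv² = 113.06 − 18.85 − 56.936 = 37.279 J
v = √(2 × 37.279/0.673) = 10.53 m/s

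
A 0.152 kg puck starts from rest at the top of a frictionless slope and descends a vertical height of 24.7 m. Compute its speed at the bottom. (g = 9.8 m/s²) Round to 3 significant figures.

v = 22.0 m/s

Equating total energy at the two states: mgh = ½mv²
v = √(2gh) = √(2 × 9.8 × 24.7) = √484.12 = 22.00 m/s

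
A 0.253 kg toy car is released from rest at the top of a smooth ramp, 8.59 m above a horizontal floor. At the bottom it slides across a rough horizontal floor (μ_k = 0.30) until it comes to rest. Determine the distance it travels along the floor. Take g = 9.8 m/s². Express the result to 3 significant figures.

d = 28.6 m

Energy bookkeeping (friction removes W_f = μ_k N d):
At rest all PE has been dissipated by friction: mgh = μ_k m g d
d = h/μ_k = 8.59/0.30 = 28.63 m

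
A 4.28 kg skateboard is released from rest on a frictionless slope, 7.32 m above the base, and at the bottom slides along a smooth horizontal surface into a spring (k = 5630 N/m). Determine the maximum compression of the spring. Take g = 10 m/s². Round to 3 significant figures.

x = 0.334 m

Energy conservation (no friction) from release to max compression: mgh = ½kx²
x = √(2mgh/k) = √(2 × 4.28 × 10 × 7.32 / 5630) = 0.3336 m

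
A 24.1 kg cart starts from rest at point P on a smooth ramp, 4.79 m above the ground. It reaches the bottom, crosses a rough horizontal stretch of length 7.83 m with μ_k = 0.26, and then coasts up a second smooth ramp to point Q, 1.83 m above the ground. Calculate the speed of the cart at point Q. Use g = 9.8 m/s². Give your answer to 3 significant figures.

Energy at P: mgh₁ = (24.1)(9.8)(4.79) = 1131.3 J
Friction loss: W_f = μ_k mg d = 480.8 J
At Q: ½mv² + mgh₂ = mgh₁ − W_f
½mv² = 1131.3 − 480.8 − 432.21 = 218.28 J
v = √(2 × 218.28/24.1) = 4.256 m/s

v = 4.26 m/s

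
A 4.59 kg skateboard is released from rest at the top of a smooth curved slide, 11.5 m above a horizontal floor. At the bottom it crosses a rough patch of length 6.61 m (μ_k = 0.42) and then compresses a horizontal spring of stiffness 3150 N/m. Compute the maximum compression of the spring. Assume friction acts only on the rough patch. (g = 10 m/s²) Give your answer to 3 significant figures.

Initial energy: E₁ = mgh = (4.59)(10)(11.5) = 527.85 J
Friction removes W_f = μ_k mg d = (0.42)(4.59)(10)(6.61) = 127.4 J
Energy reaching the spring: E = 527.85 − 127.4 = 400.42 J
At max compression ½kx² = E ⇒ x = √(2E/k) = √(2 × 400.42/3150) = 0.5042 m

x = 0.504 m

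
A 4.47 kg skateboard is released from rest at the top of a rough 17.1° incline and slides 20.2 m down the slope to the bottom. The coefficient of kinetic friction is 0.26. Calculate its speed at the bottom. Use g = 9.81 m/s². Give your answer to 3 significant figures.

v = 4.25 m/s

Taking the bottom as reference, mgh = ½mv² + μ_k N L with h = L sinθ, N = mg cosθ:
mgh = mgL sinθ = (4.47)(9.81)(20.2)sin17.1° = 260.46 J
W_f = μ_k mg cosθ · L = (0.26)(4.47)(9.81)cos17.1°·20.2 = 220.1 J
½mv² = 260.46 − 220.1 = 40.333 J
v = √(2 × 40.333/4.47) = 4.248 m/s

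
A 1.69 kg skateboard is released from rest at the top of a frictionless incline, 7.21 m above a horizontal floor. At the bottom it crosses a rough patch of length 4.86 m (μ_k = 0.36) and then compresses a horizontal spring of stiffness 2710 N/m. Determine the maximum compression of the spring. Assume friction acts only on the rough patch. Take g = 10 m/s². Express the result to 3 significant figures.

x = 0.261 m

Initial energy: E₁ = mgh = (1.69)(10)(7.21) = 121.85 J
Friction removes W_f = μ_k mg d = (0.36)(1.69)(10)(4.86) = 29.57 J
Energy reaching the spring: E = 121.85 − 29.57 = 92.281 J
At max compression ½kx² = E ⇒ x = √(2E/k) = √(2 × 92.281/2710) = 0.2610 m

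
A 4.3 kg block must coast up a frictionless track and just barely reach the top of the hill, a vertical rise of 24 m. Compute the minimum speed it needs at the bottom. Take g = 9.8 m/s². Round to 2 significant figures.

v = 22 m/s

At the top it is momentarily at rest, so all KE converts to PE: ½mv² = mgh
v = √(2gh) = √(2 × 9.8 × 24) = 21.69 m/s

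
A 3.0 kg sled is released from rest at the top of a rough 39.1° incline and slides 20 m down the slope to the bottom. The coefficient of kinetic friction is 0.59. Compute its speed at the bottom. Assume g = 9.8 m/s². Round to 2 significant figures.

v = 8.2 m/s

Energy: mgh = ½mv² + W_f, with h = L sinθ and W_f = μ_k (mg cosθ) L
mgh = mgL sinθ = (3.0)(9.8)(20)sin39.1° = 370.84 J
W_f = μ_k mg cosθ · L = (0.59)(3.0)(9.8)cos39.1°·20 = 269.2 J
½mv² = 370.84 − 269.2 = 101.61 J
v = √(2 × 101.61/3.0) = 8.230 m/s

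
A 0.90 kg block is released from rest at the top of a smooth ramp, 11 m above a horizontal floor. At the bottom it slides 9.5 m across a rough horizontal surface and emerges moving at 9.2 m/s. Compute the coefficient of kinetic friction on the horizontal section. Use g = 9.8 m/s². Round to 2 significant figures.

μ_k = 0.70

Energy bookkeeping (friction removes W_f = μ_k N d):
mgh = ½mv² + μ_k m g d
mgh = 97.020 J; ½mv² = 38.088 J
W_f = 97.020 − 38.088 = 58.93 J
μ_k = W_f/(mg·d) = 58.93/(8.820 × 9.5) = 0.7033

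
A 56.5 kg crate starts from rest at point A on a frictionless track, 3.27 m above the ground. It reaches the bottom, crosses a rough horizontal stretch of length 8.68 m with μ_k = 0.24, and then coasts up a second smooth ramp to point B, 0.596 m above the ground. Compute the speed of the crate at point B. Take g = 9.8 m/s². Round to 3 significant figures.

Energy at A: mgh₁ = (56.5)(9.8)(3.27) = 1810.6 J
Friction loss: W_f = μ_k mg d = 1153 J
At B: ½mv² + mgh₂ = mgh₁ − W_f
½mv² = 1810.6 − 1153 − 330.01 = 327.13 J
v = √(2 × 327.13/56.5) = 3.403 m/s

v = 3.40 m/s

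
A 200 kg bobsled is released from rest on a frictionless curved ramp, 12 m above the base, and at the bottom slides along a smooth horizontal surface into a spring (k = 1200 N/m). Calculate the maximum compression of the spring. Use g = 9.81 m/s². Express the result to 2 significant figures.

Gravitational PE at the top equals spring PE at max compression: mgh = ½kx²
x = √(2mgh/k) = √(2 × 200 × 9.81 × 12 / 1200) = 6.264 m

x = 6.3 m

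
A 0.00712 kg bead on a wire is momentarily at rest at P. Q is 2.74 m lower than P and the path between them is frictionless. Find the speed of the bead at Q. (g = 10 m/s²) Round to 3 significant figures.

v = 7.40 m/s

Energy conservation between the two points: mgh = ½mv²
v = √(2gh) = √(2 × 10 × 2.74) = √54.800 = 7.403 m/s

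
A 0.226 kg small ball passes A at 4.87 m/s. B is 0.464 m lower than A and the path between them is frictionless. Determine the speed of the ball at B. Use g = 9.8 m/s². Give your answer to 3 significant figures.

v = 5.73 m/s

Mechanical energy is conserved (no friction): ½mv₀² + mgh = ½mv²
v² = v₀² + 2gh = (4.87)² + 2(9.8)(0.464) = 32.811
v = √32.811 = 5.728 m/s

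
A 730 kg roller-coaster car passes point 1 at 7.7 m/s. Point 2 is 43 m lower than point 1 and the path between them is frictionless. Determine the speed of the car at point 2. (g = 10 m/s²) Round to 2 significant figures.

v = 30 m/s

By conservation of mechanical energy, ½mv₀² + mgh = ½mv²
The mass cancels from both sides.
v² = v₀² + 2gh = (7.7)² + 2(10)(43) = 919.29
v = √919.29 = 30.32 m/s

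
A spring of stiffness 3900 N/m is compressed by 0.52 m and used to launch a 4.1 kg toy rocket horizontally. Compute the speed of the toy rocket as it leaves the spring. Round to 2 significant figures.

v = 16 m/s

Conservation of energy: ½kx² = ½mv²
v = x√(k/m) = 0.52 × √(3900/4.1) = 16.04 m/s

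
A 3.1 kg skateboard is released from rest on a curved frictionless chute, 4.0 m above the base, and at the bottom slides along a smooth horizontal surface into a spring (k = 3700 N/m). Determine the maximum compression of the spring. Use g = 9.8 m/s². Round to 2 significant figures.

At max compression the skateboard is momentarily at rest: mgh = ½kx²
x = √(2mgh/k) = √(2 × 3.1 × 9.8 × 4.0 / 3700) = 0.2563 m

x = 0.26 m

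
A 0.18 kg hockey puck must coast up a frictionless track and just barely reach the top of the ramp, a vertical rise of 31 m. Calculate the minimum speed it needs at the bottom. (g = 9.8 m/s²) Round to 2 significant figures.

v = 25 m/s

At the top it is momentarily at rest, so all KE converts to PE: ½mv² = mgh
v = √(2gh) = √(2 × 9.8 × 31) = 24.65 m/s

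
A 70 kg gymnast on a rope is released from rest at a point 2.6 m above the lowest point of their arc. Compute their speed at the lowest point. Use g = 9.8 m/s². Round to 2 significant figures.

By conservation of mechanical energy, mgh = ½mv²
v = √(2gh) = √(2 × 9.8 × 2.6) = √50.960 = 7.139 m/s

v = 7.1 m/s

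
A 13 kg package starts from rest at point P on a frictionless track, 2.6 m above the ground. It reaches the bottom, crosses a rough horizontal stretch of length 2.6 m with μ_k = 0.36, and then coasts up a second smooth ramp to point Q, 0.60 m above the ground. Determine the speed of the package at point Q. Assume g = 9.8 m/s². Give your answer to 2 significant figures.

Energy at P: mgh₁ = (13)(9.8)(2.6) = 331.24 J
Friction loss: W_f = μ_k mg d = 119.2 J
At Q: ½mv² + mgh₂ = mgh₁ − W_f
½mv² = 331.24 − 119.2 − 76.440 = 135.55 J
v = √(2 × 135.55/13) = 4.567 m/s

v = 4.6 m/s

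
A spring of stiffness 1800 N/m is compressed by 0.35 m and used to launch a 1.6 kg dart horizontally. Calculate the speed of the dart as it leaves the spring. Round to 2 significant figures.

v = 12 m/s

The dart leaves the spring when the spring is at natural length, so ½kx² = ½mv²
v = x√(k/m) = 0.35 × √(1800/1.6) = 11.74 m/s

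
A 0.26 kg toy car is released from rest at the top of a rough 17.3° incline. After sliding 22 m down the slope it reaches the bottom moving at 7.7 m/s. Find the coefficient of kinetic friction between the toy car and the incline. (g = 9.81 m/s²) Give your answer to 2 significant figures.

μ_k = 0.17

The energy dissipated by friction is the PE lost minus the KE gained:
mgL sinθ = 16.687 J; ½mv² = 7.7077 J
W_f = 16.687 − 7.7077 = 8.979 J
μ_k = W_f/(mg cosθ · L) = 8.979/(2.435 × 22) = 0.1676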